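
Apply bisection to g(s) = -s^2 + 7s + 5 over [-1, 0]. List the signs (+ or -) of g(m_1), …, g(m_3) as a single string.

+-+

g(-0.5) = 1.25 > 0, so the root lies in [-1, -0.5]
g(-0.75) = -0.8125 < 0, so the root lies in [-0.75, -0.5]
g(-0.625) = 0.234375 > 0, so the root lies in [-0.75, -0.625]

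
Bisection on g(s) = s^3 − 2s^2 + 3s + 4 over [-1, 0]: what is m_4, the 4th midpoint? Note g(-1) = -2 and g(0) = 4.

-0.8125

g(-0.5) = 1.875 > 0, so the root lies in [-1, -0.5]
g(-0.75) = 0.203125 > 0, so the root lies in [-1, -0.75]
g(-0.875) = -0.826172 < 0, so the root lies in [-0.875, -0.75]
g(-0.8125) = -0.2942 < 0, so the root lies in [-0.8125, -0.75]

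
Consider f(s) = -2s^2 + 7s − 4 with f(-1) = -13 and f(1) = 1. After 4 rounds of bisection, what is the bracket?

s = 0 gives f = -4, negative; keep [0, 1]
s = 0.5 gives f = -1, negative; keep [0.5, 1]
s = 0.75 gives f = 0.125, positive; keep [0.5, 0.75]
s = 0.625 gives f = -0.4062, negative; keep [0.625, 0.75]

[0.625, 0.75]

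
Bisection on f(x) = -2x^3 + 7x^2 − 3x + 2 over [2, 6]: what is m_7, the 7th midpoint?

3.09375

x = 4 gives f = -26, negative; keep [2, 4]
x = 3 gives f = 2, positive; keep [3, 4]
x = 3.5 gives f = -8.5, negative; keep [3, 3.5]
x = 3.25 gives f = -2.4688, negative; keep [3, 3.25]
x = 3.125 gives f = -0.0508, negative; keep [3, 3.125]
x = 3.0625 gives f = 1.019, positive; keep [3.0625, 3.125]
x = 3.09375 gives f = 0.4954, positive; keep [3.09375, 3.125]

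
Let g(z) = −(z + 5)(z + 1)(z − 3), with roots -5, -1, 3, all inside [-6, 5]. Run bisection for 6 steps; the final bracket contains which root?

3

z = -0.5 gives g = 7.875, positive; keep [-0.5, 5]
z = 2.25 gives g = 17.671875, positive; keep [2.25, 5]
z = 3.625 gives g = -24.931641, negative; keep [2.25, 3.625]
z = 2.9375 gives g = 1.9534, positive; keep [2.9375, 3.625]
z = 3.28125 gives g = -9.9715, negative; keep [2.9375, 3.28125]
z = 3.109375 gives g = -3.6449, negative; keep [2.9375, 3.109375]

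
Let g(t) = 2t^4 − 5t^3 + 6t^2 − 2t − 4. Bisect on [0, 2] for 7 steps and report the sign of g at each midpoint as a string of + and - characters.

m = 1, g(m) = -3 (−); new bracket [1, 2]
m = 1.5, g(m) = -0.25 (−); new bracket [1.5, 2]
m = 1.75, g(m) = 2.835938 (+); new bracket [1.5, 1.75]
m = 1.625, g(m) = 1.0845 (+); new bracket [1.5, 1.625]
m = 1.5625, g(m) = 0.3709 (+); new bracket [1.5, 1.5625]
m = 1.53125, g(m) = 0.0495 (+); new bracket [1.5, 1.53125]
m = 1.515625, g(m) = -0.1029 (−); new bracket [1.515625, 1.53125]

--++++-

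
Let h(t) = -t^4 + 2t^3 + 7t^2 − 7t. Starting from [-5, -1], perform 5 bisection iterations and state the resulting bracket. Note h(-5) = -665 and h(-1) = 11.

[-2.375, -2.25]

midpoint -3: h = -51 < 0 → [-3, -1]
midpoint -2: h = 10 > 0 → [-3, -2]
midpoint -2.5: h = -9.0625 < 0 → [-2.5, -2]
midpoint -2.25: h = 2.7773 > 0 → [-2.5, -2.25]
midpoint -2.375: h = -2.5002 < 0 → [-2.375, -2.25]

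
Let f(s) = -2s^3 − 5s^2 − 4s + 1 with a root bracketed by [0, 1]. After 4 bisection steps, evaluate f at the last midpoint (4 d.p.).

0.0610

m = 0.5, f(m) = -2.5 (−); new bracket [0, 0.5]
m = 0.25, f(m) = -0.34375 (−); new bracket [0, 0.25]
m = 0.125, f(m) = 0.417969 (+); new bracket [0.125, 0.25]
m = 0.1875, f(m) = 0.061 (+); new bracket [0.1875, 0.25]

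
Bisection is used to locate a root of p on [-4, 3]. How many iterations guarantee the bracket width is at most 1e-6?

Width after n steps is 7/2^n. Need 2^n ≥ 7/1e-6 = 7000000.
2^22 = 4194304 < 7000000 ≤ 2^23 = 8388608, so n = 23.

23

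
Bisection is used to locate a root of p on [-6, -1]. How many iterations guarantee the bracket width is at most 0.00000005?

27

Width after n steps is 5/2^n. Need 2^n ≥ 5/0.00000005 = 100000000.
2^26 = 67108864 < 100000000 ≤ 2^27 = 134217728, so n = 27.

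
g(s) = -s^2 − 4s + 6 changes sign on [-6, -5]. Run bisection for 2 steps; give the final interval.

m = -5.5, g(m) = -2.25 (−); new bracket [-5.5, -5]
m = -5.25, g(m) = -0.5625 (−); new bracket [-5.25, -5]

[-5.25, -5]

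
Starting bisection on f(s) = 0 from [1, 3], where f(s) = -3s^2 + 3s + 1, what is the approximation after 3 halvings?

1.25

m = 2, f(m) = -5 (−); new bracket [1, 2]
m = 1.5, f(m) = -1.25 (−); new bracket [1, 1.5]
m = 1.25, f(m) = 0.0625 (+); new bracket [1.25, 1.5]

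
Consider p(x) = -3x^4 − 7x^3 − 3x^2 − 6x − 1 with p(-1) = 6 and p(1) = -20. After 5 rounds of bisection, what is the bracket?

[-0.1875, -0.125]

x = 0 gives p = -1, negative; keep [-1, 0]
x = -0.5 gives p = 1.9375, positive; keep [-0.5, 0]
x = -0.25 gives p = 0.410156, positive; keep [-0.25, 0]
x = -0.125 gives p = -0.2839, negative; keep [-0.25, -0.125]
x = -0.1875 gives p = 0.062, positive; keep [-0.1875, -0.125]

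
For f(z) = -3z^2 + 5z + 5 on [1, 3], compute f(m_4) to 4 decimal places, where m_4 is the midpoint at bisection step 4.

midpoint 2: f = 3 > 0 → [2, 3]
midpoint 2.5: f = -1.25 < 0 → [2, 2.5]
midpoint 2.25: f = 1.0625 > 0 → [2.25, 2.5]
midpoint 2.375: f = -0.0469 < 0 → [2.25, 2.375]

-0.0469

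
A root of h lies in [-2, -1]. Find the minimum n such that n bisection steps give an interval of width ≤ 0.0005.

11

Width after n steps is 1/2^n. Need 2^n ≥ 1/0.0005 = 2000.
2^10 = 1024 < 2000 ≤ 2^11 = 2048, so n = 11.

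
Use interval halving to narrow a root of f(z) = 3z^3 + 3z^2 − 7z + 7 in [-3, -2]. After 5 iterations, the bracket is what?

f(-2.5) = -3.625 < 0, so the root lies in [-2.5, -2]
f(-2.25) = 3.765625 > 0, so the root lies in [-2.5, -2.25]
f(-2.375) = 0.357422 > 0, so the root lies in [-2.5, -2.375]
f(-2.4375) = -1.5598 < 0, so the root lies in [-2.4375, -2.375]
f(-2.40625) = -0.583 < 0, so the root lies in [-2.40625, -2.375]

[-2.40625, -2.375]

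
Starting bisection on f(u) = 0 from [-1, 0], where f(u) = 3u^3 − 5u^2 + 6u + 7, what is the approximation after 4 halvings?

u = -0.5 gives f = 2.375, positive; keep [-1, -0.5]
u = -0.75 gives f = -1.578125, negative; keep [-0.75, -0.5]
u = -0.625 gives f = 0.564453, positive; keep [-0.75, -0.625]
u = -0.6875 gives f = -0.4631, negative; keep [-0.6875, -0.625]

-0.6875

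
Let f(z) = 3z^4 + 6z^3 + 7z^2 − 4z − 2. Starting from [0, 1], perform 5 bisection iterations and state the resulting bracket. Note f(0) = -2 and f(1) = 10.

[0.59375, 0.625]

m = 0.5, f(m) = -1.3125 (−); new bracket [0.5, 1]
m = 0.75, f(m) = 2.417969 (+); new bracket [0.5, 0.75]
m = 0.625, f(m) = 0.156982 (+); new bracket [0.5, 0.625]
m = 0.5625, f(m) = -0.6669 (−); new bracket [0.5625, 0.625]
m = 0.59375, f(m) = -0.2785 (−); new bracket [0.59375, 0.625]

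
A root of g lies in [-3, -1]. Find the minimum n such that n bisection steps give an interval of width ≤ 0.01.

Width after n steps is 2/2^n. Need 2^n ≥ 2/0.01 = 200.
2^7 = 128 < 200 ≤ 2^8 = 256, so n = 8.

8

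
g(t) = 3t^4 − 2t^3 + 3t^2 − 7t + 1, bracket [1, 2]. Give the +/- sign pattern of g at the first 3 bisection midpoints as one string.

++-

m = 1.5, g(m) = 5.6875 (+); new bracket [1, 1.5]
m = 1.25, g(m) = 0.355469 (+); new bracket [1, 1.25]
m = 1.125, g(m) = -1.120361 (−); new bracket [1.125, 1.25]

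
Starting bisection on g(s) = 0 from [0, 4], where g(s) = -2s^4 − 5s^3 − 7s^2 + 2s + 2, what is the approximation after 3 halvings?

g(2) = -94 < 0, so the root lies in [0, 2]
g(1) = -10 < 0, so the root lies in [0, 1]
g(0.5) = 0.5 > 0, so the root lies in [0.5, 1]

0.5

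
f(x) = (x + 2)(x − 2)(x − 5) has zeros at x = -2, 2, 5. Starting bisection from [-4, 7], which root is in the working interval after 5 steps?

-2

m = 1.5, f(m) = 6.125 (+); new bracket [-4, 1.5]
m = -1.25, f(m) = 15.234375 (+); new bracket [-4, -1.25]
m = -2.625, f(m) = -22.041016 (−); new bracket [-2.625, -1.25]
m = -1.9375, f(m) = 1.7073 (+); new bracket [-2.625, -1.9375]
m = -2.28125, f(m) = -8.7674 (−); new bracket [-2.28125, -1.9375]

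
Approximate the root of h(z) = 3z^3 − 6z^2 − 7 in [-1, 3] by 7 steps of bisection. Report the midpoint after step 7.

2.40625

z = 1 gives h = -10, negative; keep [1, 3]
z = 2 gives h = -7, negative; keep [2, 3]
z = 2.5 gives h = 2.375, positive; keep [2, 2.5]
z = 2.25 gives h = -3.2031, negative; keep [2.25, 2.5]
z = 2.375 gives h = -0.6543, negative; keep [2.375, 2.5]
z = 2.4375 gives h = 0.7981, positive; keep [2.375, 2.4375]
z = 2.40625 gives h = 0.0566, positive; keep [2.375, 2.40625]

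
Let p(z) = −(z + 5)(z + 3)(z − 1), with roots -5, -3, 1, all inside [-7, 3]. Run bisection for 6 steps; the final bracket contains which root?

m = -2, p(m) = 9 (+); new bracket [-2, 3]
m = 0.5, p(m) = 9.625 (+); new bracket [0.5, 3]
m = 1.75, p(m) = -24.046875 (−); new bracket [0.5, 1.75]
m = 1.125, p(m) = -3.1582 (−); new bracket [0.5, 1.125]
m = 0.8125, p(m) = 4.155 (+); new bracket [0.8125, 1.125]
m = 0.96875, p(m) = 0.7403 (+); new bracket [0.96875, 1.125]

1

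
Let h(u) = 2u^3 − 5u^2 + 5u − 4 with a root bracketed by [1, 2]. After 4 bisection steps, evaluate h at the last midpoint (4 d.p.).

m = 1.5, h(m) = -1 (−); new bracket [1.5, 2]
m = 1.75, h(m) = 0.15625 (+); new bracket [1.5, 1.75]
m = 1.625, h(m) = -0.496094 (−); new bracket [1.625, 1.75]
m = 1.6875, h(m) = -0.1899 (−); new bracket [1.6875, 1.75]

-0.1899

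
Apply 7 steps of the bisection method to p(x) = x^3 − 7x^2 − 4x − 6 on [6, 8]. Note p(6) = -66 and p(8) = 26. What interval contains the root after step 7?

midpoint 7: p = -34 < 0 → [7, 8]
midpoint 7.5: p = -7.875 < 0 → [7.5, 8]
midpoint 7.75: p = 8.046875 > 0 → [7.5, 7.75]
midpoint 7.625: p = -0.1621 < 0 → [7.625, 7.75]
midpoint 7.6875: p = 3.8796 > 0 → [7.625, 7.6875]
midpoint 7.65625: p = 1.8432 > 0 → [7.625, 7.65625]
midpoint 7.640625: p = 0.8366 > 0 → [7.625, 7.640625]

[7.625, 7.640625]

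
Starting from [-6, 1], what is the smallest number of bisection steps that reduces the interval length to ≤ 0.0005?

14

Width after n steps is 7/2^n. Need 2^n ≥ 7/0.0005 = 14000.
2^13 = 8192 < 14000 ≤ 2^14 = 16384, so n = 14.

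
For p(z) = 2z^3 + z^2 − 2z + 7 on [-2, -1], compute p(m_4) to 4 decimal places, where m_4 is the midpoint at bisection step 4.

z = -1.5 gives p = 5.5, positive; keep [-2, -1.5]
z = -1.75 gives p = 2.84375, positive; keep [-2, -1.75]
z = -1.875 gives p = 1.082031, positive; keep [-2, -1.875]
z = -1.9375 gives p = 0.0825, positive; keep [-2, -1.9375]

0.0825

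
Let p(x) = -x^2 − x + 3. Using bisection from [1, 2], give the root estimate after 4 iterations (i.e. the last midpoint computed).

midpoint 1.5: p = -0.75 < 0 → [1, 1.5]
midpoint 1.25: p = 0.1875 > 0 → [1.25, 1.5]
midpoint 1.375: p = -0.265625 < 0 → [1.25, 1.375]
midpoint 1.3125: p = -0.0352 < 0 → [1.25, 1.3125]

1.3125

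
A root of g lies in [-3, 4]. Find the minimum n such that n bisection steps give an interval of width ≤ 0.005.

11

Width after n steps is 7/2^n. Need 2^n ≥ 7/0.005 = 1400.
2^10 = 1024 < 1400 ≤ 2^11 = 2048, so n = 11.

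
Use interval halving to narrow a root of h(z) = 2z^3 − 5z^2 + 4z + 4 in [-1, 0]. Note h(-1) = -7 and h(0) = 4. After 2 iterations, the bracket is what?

[-0.75, -0.5]

midpoint -0.5: h = 0.5 > 0 → [-1, -0.5]
midpoint -0.75: h = -2.65625 < 0 → [-0.75, -0.5]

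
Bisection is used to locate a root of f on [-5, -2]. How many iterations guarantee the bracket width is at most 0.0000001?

Width after n steps is 3/2^n. Need 2^n ≥ 3/0.0000001 = 30000000.
2^24 = 16777216 < 30000000 ≤ 2^25 = 33554432, so n = 25.

25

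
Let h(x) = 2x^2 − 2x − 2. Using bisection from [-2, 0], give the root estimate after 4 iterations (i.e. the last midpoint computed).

-0.625

midpoint -1: h = 2 > 0 → [-1, 0]
midpoint -0.5: h = -0.5 < 0 → [-1, -0.5]
midpoint -0.75: h = 0.625 > 0 → [-0.75, -0.5]
midpoint -0.625: h = 0.0312 > 0 → [-0.625, -0.5]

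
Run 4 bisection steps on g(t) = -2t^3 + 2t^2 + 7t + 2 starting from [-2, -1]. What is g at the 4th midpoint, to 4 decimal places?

t = -1.5 gives g = 2.75, positive; keep [-1.5, -1]
t = -1.25 gives g = 0.28125, positive; keep [-1.25, -1]
t = -1.125 gives g = -0.496094, negative; keep [-1.25, -1.125]
t = -1.1875 gives g = -0.1431, negative; keep [-1.25, -1.1875]

-0.1431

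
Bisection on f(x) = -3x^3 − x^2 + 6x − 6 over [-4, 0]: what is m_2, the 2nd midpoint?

f(-2) = 2 > 0, so the root lies in [-2, 0]
f(-1) = -10 < 0, so the root lies in [-2, -1]

-1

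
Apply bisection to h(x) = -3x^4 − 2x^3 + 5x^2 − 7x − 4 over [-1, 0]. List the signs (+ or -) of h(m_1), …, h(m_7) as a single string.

h(-0.5) = 0.8125 > 0, so the root lies in [-0.5, 0]
h(-0.25) = -1.917969 < 0, so the root lies in [-0.5, -0.25]
h(-0.375) = -0.625732 < 0, so the root lies in [-0.5, -0.375]
h(-0.4375) = 0.0771 > 0, so the root lies in [-0.4375, -0.375]
h(-0.40625) = -0.2787 < 0, so the root lies in [-0.4375, -0.40625]
h(-0.421875) = -0.1018 < 0, so the root lies in [-0.4375, -0.421875]
h(-0.4296875) = -0.0126 < 0, so the root lies in [-0.4375, -0.4296875]

+--+---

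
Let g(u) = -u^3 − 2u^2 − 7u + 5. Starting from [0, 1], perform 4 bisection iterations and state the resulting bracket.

[0.5625, 0.625]

u = 0.5 gives g = 0.875, positive; keep [0.5, 1]
u = 0.75 gives g = -1.796875, negative; keep [0.5, 0.75]
u = 0.625 gives g = -0.400391, negative; keep [0.5, 0.625]
u = 0.5625 gives g = 0.2517, positive; keep [0.5625, 0.625]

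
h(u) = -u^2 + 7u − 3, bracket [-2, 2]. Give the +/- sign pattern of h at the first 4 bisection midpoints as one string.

-++-

h(0) = -3 < 0, so the root lies in [0, 2]
h(1) = 3 > 0, so the root lies in [0, 1]
h(0.5) = 0.25 > 0, so the root lies in [0, 0.5]
h(0.25) = -1.3125 < 0, so the root lies in [0.25, 0.5]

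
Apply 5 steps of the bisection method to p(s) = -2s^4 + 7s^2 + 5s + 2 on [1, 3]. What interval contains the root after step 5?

[2.1875, 2.25]

m = 2, p(m) = 8 (+); new bracket [2, 3]
m = 2.5, p(m) = -19.875 (−); new bracket [2, 2.5]
m = 2.25, p(m) = -2.570312 (−); new bracket [2, 2.25]
m = 2.125, p(m) = 3.4526 (+); new bracket [2.125, 2.25]
m = 2.1875, p(m) = 0.6382 (+); new bracket [2.1875, 2.25]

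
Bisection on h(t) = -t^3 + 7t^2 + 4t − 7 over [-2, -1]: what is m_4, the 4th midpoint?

-1.1875

t = -1.5 gives h = 6.125, positive; keep [-1.5, -1]
t = -1.25 gives h = 0.890625, positive; keep [-1.25, -1]
t = -1.125 gives h = -1.216797, negative; keep [-1.25, -1.125]
t = -1.1875 gives h = -0.2043, negative; keep [-1.25, -1.1875]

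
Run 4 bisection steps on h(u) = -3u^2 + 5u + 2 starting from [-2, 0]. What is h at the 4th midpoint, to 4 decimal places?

-0.2969

h(-1) = -6 < 0, so the root lies in [-1, 0]
h(-0.5) = -1.25 < 0, so the root lies in [-0.5, 0]
h(-0.25) = 0.5625 > 0, so the root lies in [-0.5, -0.25]
h(-0.375) = -0.2969 < 0, so the root lies in [-0.375, -0.25]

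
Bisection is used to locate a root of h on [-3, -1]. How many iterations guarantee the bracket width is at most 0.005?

9

Width after n steps is 2/2^n. Need 2^n ≥ 2/0.005 = 400.
2^8 = 256 < 400 ≤ 2^9 = 512, so n = 9.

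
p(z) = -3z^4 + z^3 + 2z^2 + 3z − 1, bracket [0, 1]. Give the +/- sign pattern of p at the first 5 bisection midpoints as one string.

p(0.5) = 0.9375 > 0, so the root lies in [0, 0.5]
p(0.25) = -0.121094 < 0, so the root lies in [0.25, 0.5]
p(0.375) = 0.399658 > 0, so the root lies in [0.25, 0.375]
p(0.3125) = 0.1347 > 0, so the root lies in [0.25, 0.3125]
p(0.28125) = 0.0054 > 0, so the root lies in [0.25, 0.28125]

+-+++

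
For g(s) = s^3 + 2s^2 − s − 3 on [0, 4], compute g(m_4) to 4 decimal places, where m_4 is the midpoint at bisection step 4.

midpoint 2: g = 11 > 0 → [0, 2]
midpoint 1: g = -1 < 0 → [1, 2]
midpoint 1.5: g = 3.375 > 0 → [1, 1.5]
midpoint 1.25: g = 0.8281 > 0 → [1, 1.25]

0.8281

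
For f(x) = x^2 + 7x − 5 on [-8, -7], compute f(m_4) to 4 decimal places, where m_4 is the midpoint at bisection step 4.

0.2852

m = -7.5, f(m) = -1.25 (−); new bracket [-8, -7.5]
m = -7.75, f(m) = 0.8125 (+); new bracket [-7.75, -7.5]
m = -7.625, f(m) = -0.234375 (−); new bracket [-7.75, -7.625]
m = -7.6875, f(m) = 0.2852 (+); new bracket [-7.6875, -7.625]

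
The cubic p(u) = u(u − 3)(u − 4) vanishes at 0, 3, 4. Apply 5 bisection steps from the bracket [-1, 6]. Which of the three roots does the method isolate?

m = 2.5, p(m) = 1.875 (+); new bracket [-1, 2.5]
m = 0.75, p(m) = 5.484375 (+); new bracket [-1, 0.75]
m = -0.125, p(m) = -1.611328 (−); new bracket [-0.125, 0.75]
m = 0.3125, p(m) = 3.0969 (+); new bracket [-0.125, 0.3125]
m = 0.09375, p(m) = 1.0643 (+); new bracket [-0.125, 0.09375]

0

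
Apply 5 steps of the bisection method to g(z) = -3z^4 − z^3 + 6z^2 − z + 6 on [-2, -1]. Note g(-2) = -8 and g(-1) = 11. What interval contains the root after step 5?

[-1.84375, -1.8125]

m = -1.5, g(m) = 9.1875 (+); new bracket [-2, -1.5]
m = -1.75, g(m) = 3.347656 (+); new bracket [-2, -1.75]
m = -1.875, g(m) = -1.518311 (−); new bracket [-1.875, -1.75]
m = -1.8125, g(m) = 1.101 (+); new bracket [-1.875, -1.8125]
m = -1.84375, g(m) = -0.1601 (−); new bracket [-1.84375, -1.8125]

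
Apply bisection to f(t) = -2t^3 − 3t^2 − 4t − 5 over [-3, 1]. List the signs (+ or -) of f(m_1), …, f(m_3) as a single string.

-++

f(-1) = -2 < 0, so the root lies in [-3, -1]
f(-2) = 7 > 0, so the root lies in [-2, -1]
f(-1.5) = 1 > 0, so the root lies in [-1.5, -1]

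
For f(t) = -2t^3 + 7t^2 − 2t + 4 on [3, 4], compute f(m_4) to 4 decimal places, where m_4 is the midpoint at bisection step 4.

f(3.5) = -3 < 0, so the root lies in [3, 3.5]
f(3.25) = 2.78125 > 0, so the root lies in [3.25, 3.5]
f(3.375) = 0.097656 > 0, so the root lies in [3.375, 3.5]
f(3.4375) = -1.3979 < 0, so the root lies in [3.375, 3.4375]

-1.3979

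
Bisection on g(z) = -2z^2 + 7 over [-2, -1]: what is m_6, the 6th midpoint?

m = -1.5, g(m) = 2.5 (+); new bracket [-2, -1.5]
m = -1.75, g(m) = 0.875 (+); new bracket [-2, -1.75]
m = -1.875, g(m) = -0.03125 (−); new bracket [-1.875, -1.75]
m = -1.8125, g(m) = 0.4297 (+); new bracket [-1.875, -1.8125]
m = -1.84375, g(m) = 0.2012 (+); new bracket [-1.875, -1.84375]
m = -1.859375, g(m) = 0.0854 (+); new bracket [-1.875, -1.859375]

-1.859375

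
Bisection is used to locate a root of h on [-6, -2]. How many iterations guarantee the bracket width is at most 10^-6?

22

Width after n steps is 4/2^n. Need 2^n ≥ 4/10^-6 = 4000000.
2^21 = 2097152 < 4000000 ≤ 2^22 = 4194304, so n = 22.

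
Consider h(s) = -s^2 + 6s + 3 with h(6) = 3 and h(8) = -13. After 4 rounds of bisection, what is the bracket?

[6.375, 6.5]

m = 7, h(m) = -4 (−); new bracket [6, 7]
m = 6.5, h(m) = -0.25 (−); new bracket [6, 6.5]
m = 6.25, h(m) = 1.4375 (+); new bracket [6.25, 6.5]
m = 6.375, h(m) = 0.6094 (+); new bracket [6.375, 6.5]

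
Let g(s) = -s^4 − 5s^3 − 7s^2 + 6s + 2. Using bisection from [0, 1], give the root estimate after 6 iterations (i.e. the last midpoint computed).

0.765625

m = 0.5, g(m) = 2.5625 (+); new bracket [0.5, 1]
m = 0.75, g(m) = 0.136719 (+); new bracket [0.75, 1]
m = 0.875, g(m) = -2.045166 (−); new bracket [0.75, 0.875]
m = 0.8125, g(m) = -0.8638 (−); new bracket [0.75, 0.8125]
m = 0.78125, g(m) = -0.3417 (−); new bracket [0.75, 0.78125]
m = 0.765625, g(m) = -0.0971 (−); new bracket [0.75, 0.765625]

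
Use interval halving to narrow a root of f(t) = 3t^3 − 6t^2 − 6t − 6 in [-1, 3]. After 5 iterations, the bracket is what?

[2.875, 3]

t = 1 gives f = -15, negative; keep [1, 3]
t = 2 gives f = -18, negative; keep [2, 3]
t = 2.5 gives f = -11.625, negative; keep [2.5, 3]
t = 2.75 gives f = -5.4844, negative; keep [2.75, 3]
t = 2.875 gives f = -1.5527, negative; keep [2.875, 3]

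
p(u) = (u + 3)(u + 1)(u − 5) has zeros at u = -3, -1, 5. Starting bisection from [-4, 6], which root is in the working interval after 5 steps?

midpoint 1: p = -32 < 0 → [1, 6]
midpoint 3.5: p = -43.875 < 0 → [3.5, 6]
midpoint 4.75: p = -11.140625 < 0 → [4.75, 6]
midpoint 5.375: p = 20.0215 > 0 → [4.75, 5.375]
midpoint 5.0625: p = 3.0549 > 0 → [4.75, 5.0625]

5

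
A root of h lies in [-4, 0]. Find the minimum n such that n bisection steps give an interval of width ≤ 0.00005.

17

Width after n steps is 4/2^n. Need 2^n ≥ 4/0.00005 = 80000.
2^16 = 65536 < 80000 ≤ 2^17 = 131072, so n = 17.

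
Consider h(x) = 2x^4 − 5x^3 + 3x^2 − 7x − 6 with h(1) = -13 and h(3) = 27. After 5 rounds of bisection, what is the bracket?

[2.5625, 2.625]

midpoint 2: h = -16 < 0 → [2, 3]
midpoint 2.5: h = -4.75 < 0 → [2.5, 3]
midpoint 2.75: h = 7.835938 > 0 → [2.5, 2.75]
midpoint 2.625: h = 0.8188 > 0 → [2.5, 2.625]
midpoint 2.5625: h = -2.135 < 0 → [2.5625, 2.625]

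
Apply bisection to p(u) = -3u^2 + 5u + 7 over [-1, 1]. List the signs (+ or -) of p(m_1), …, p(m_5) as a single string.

++++-

midpoint 0: p = 7 > 0 → [-1, 0]
midpoint -0.5: p = 3.75 > 0 → [-1, -0.5]
midpoint -0.75: p = 1.5625 > 0 → [-1, -0.75]
midpoint -0.875: p = 0.3281 > 0 → [-1, -0.875]
midpoint -0.9375: p = -0.3242 < 0 → [-0.9375, -0.875]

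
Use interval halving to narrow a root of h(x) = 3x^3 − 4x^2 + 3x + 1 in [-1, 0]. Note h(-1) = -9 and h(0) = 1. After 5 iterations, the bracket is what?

x = -0.5 gives h = -1.875, negative; keep [-0.5, 0]
x = -0.25 gives h = -0.046875, negative; keep [-0.25, 0]
x = -0.125 gives h = 0.556641, positive; keep [-0.25, -0.125]
x = -0.1875 gives h = 0.2771, positive; keep [-0.25, -0.1875]
x = -0.21875 gives h = 0.1209, positive; keep [-0.25, -0.21875]

[-0.25, -0.21875]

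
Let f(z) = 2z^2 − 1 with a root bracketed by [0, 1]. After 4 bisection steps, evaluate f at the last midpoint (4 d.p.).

m = 0.5, f(m) = -0.5 (−); new bracket [0.5, 1]
m = 0.75, f(m) = 0.125 (+); new bracket [0.5, 0.75]
m = 0.625, f(m) = -0.21875 (−); new bracket [0.625, 0.75]
m = 0.6875, f(m) = -0.0547 (−); new bracket [0.6875, 0.75]

-0.0547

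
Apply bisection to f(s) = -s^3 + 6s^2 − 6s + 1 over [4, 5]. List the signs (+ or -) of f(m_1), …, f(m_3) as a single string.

midpoint 4.5: f = 4.375 > 0 → [4.5, 5]
midpoint 4.75: f = 0.703125 > 0 → [4.75, 5]
midpoint 4.875: f = -1.513672 < 0 → [4.75, 4.875]

++-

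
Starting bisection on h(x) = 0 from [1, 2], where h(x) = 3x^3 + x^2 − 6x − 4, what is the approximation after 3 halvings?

1.625

x = 1.5 gives h = -0.625, negative; keep [1.5, 2]
x = 1.75 gives h = 4.640625, positive; keep [1.5, 1.75]
x = 1.625 gives h = 1.763672, positive; keep [1.5, 1.625]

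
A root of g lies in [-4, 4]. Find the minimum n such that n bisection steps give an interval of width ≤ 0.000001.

23

Width after n steps is 8/2^n. Need 2^n ≥ 8/0.000001 = 8000000.
2^22 = 4194304 < 8000000 ≤ 2^23 = 8388608, so n = 23.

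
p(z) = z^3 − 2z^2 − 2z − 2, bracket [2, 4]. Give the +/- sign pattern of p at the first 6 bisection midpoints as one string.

+---+-

z = 3 gives p = 1, positive; keep [2, 3]
z = 2.5 gives p = -3.875, negative; keep [2.5, 3]
z = 2.75 gives p = -1.828125, negative; keep [2.75, 3]
z = 2.875 gives p = -0.5176, negative; keep [2.875, 3]
z = 2.9375 gives p = 0.2146, positive; keep [2.875, 2.9375]
z = 2.90625 gives p = -0.1581, negative; keep [2.90625, 2.9375]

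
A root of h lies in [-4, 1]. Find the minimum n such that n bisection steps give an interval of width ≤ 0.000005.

Width after n steps is 5/2^n. Need 2^n ≥ 5/0.000005 = 1000000.
2^19 = 524288 < 1000000 ≤ 2^20 = 1048576, so n = 20.

20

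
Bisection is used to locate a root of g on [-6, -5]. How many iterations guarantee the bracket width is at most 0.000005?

18

Width after n steps is 1/2^n. Need 2^n ≥ 1/0.000005 = 200000.
2^17 = 131072 < 200000 ≤ 2^18 = 262144, so n = 18.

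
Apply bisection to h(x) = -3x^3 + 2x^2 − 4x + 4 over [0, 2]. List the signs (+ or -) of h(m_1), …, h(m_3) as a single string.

-++

x = 1 gives h = -1, negative; keep [0, 1]
x = 0.5 gives h = 2.125, positive; keep [0.5, 1]
x = 0.75 gives h = 0.859375, positive; keep [0.75, 1]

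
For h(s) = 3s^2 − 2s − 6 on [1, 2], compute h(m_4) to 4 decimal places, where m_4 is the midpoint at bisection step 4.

midpoint 1.5: h = -2.25 < 0 → [1.5, 2]
midpoint 1.75: h = -0.3125 < 0 → [1.75, 2]
midpoint 1.875: h = 0.796875 > 0 → [1.75, 1.875]
midpoint 1.8125: h = 0.2305 > 0 → [1.75, 1.8125]

0.2305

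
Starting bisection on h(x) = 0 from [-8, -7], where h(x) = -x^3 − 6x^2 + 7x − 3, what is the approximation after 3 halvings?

m = -7.5, h(m) = 28.875 (+); new bracket [-7.5, -7]
m = -7.25, h(m) = 11.953125 (+); new bracket [-7.25, -7]
m = -7.125, h(m) = 4.236328 (+); new bracket [-7.125, -7]

-7.125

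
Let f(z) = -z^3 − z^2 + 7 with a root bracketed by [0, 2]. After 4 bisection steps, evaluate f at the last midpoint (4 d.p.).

0.0684

z = 1 gives f = 5, positive; keep [1, 2]
z = 1.5 gives f = 1.375, positive; keep [1.5, 2]
z = 1.75 gives f = -1.421875, negative; keep [1.5, 1.75]
z = 1.625 gives f = 0.0684, positive; keep [1.625, 1.75]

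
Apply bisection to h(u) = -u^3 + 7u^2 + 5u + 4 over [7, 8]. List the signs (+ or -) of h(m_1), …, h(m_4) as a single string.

u = 7.5 gives h = 13.375, positive; keep [7.5, 8]
u = 7.75 gives h = -2.296875, negative; keep [7.5, 7.75]
u = 7.625 gives h = 5.787109, positive; keep [7.625, 7.75]
u = 7.6875 gives h = 1.8079, positive; keep [7.6875, 7.75]

+-++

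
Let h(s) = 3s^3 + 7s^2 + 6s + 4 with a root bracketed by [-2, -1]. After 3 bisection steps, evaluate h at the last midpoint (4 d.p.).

-0.1387

m = -1.5, h(m) = 0.625 (+); new bracket [-2, -1.5]
m = -1.75, h(m) = -1.140625 (−); new bracket [-1.75, -1.5]
m = -1.625, h(m) = -0.138672 (−); new bracket [-1.625, -1.5]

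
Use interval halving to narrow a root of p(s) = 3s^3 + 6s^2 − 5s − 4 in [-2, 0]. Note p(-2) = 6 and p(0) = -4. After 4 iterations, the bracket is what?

[-0.625, -0.5]

s = -1 gives p = 4, positive; keep [-1, 0]
s = -0.5 gives p = -0.375, negative; keep [-1, -0.5]
s = -0.75 gives p = 1.859375, positive; keep [-0.75, -0.5]
s = -0.625 gives p = 0.7363, positive; keep [-0.625, -0.5]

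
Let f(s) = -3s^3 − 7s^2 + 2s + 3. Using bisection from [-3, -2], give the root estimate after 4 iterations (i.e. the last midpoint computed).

-2.4375

midpoint -2.5: f = 1.125 > 0 → [-2.5, -2]
midpoint -2.25: f = -2.765625 < 0 → [-2.5, -2.25]
midpoint -2.375: f = -1.044922 < 0 → [-2.5, -2.375]
midpoint -2.4375: f = -0.0183 < 0 → [-2.5, -2.4375]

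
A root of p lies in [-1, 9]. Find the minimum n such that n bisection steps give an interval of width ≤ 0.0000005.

25

Width after n steps is 10/2^n. Need 2^n ≥ 10/0.0000005 = 20000000.
2^24 = 16777216 < 20000000 ≤ 2^25 = 33554432, so n = 25.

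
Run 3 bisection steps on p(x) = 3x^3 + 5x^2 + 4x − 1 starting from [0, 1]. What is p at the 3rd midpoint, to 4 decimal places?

m = 0.5, p(m) = 2.625 (+); new bracket [0, 0.5]
m = 0.25, p(m) = 0.359375 (+); new bracket [0, 0.25]
m = 0.125, p(m) = -0.416016 (−); new bracket [0.125, 0.25]

-0.4160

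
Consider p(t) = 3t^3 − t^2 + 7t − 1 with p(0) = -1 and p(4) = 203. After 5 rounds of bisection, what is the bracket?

t = 2 gives p = 33, positive; keep [0, 2]
t = 1 gives p = 8, positive; keep [0, 1]
t = 0.5 gives p = 2.625, positive; keep [0, 0.5]
t = 0.25 gives p = 0.7344, positive; keep [0, 0.25]
t = 0.125 gives p = -0.1348, negative; keep [0.125, 0.25]

[0.125, 0.25]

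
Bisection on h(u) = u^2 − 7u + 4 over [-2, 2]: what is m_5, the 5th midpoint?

0.625

h(0) = 4 > 0, so the root lies in [0, 2]
h(1) = -2 < 0, so the root lies in [0, 1]
h(0.5) = 0.75 > 0, so the root lies in [0.5, 1]
h(0.75) = -0.6875 < 0, so the root lies in [0.5, 0.75]
h(0.625) = 0.0156 > 0, so the root lies in [0.625, 0.75]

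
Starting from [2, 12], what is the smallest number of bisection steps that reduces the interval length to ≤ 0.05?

Width after n steps is 10/2^n. Need 2^n ≥ 10/0.05 = 200.
2^7 = 128 < 200 ≤ 2^8 = 256, so n = 8.

8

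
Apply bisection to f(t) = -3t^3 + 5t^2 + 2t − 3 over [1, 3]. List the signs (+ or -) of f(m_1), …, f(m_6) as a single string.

f(2) = -3 < 0, so the root lies in [1, 2]
f(1.5) = 1.125 > 0, so the root lies in [1.5, 2]
f(1.75) = -0.265625 < 0, so the root lies in [1.5, 1.75]
f(1.625) = 0.5801 > 0, so the root lies in [1.625, 1.75]
f(1.6875) = 0.197 > 0, so the root lies in [1.6875, 1.75]
f(1.71875) = -0.0241 < 0, so the root lies in [1.6875, 1.71875]

-+-++-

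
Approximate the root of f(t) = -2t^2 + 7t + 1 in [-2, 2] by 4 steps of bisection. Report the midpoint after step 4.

-0.25

t = 0 gives f = 1, positive; keep [-2, 0]
t = -1 gives f = -8, negative; keep [-1, 0]
t = -0.5 gives f = -3, negative; keep [-0.5, 0]
t = -0.25 gives f = -0.875, negative; keep [-0.25, 0]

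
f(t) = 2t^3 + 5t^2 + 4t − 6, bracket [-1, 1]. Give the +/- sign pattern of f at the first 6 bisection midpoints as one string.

--+--+

t = 0 gives f = -6, negative; keep [0, 1]
t = 0.5 gives f = -2.5, negative; keep [0.5, 1]
t = 0.75 gives f = 0.65625, positive; keep [0.5, 0.75]
t = 0.625 gives f = -1.0586, negative; keep [0.625, 0.75]
t = 0.6875 gives f = -0.2368, negative; keep [0.6875, 0.75]
t = 0.71875 gives f = 0.2006, positive; keep [0.6875, 0.71875]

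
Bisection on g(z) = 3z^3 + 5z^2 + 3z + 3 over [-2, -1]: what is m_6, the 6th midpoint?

-1.453125

z = -1.5 gives g = -0.375, negative; keep [-1.5, -1]
z = -1.25 gives g = 1.203125, positive; keep [-1.5, -1.25]
z = -1.375 gives g = 0.529297, positive; keep [-1.5, -1.375]
z = -1.4375 gives g = 0.1082, positive; keep [-1.5, -1.4375]
z = -1.46875 gives g = -0.1254, negative; keep [-1.46875, -1.4375]
z = -1.453125 gives g = -0.0066, negative; keep [-1.453125, -1.4375]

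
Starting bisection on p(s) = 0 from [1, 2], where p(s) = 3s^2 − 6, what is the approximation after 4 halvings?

p(1.5) = 0.75 > 0, so the root lies in [1, 1.5]
p(1.25) = -1.3125 < 0, so the root lies in [1.25, 1.5]
p(1.375) = -0.328125 < 0, so the root lies in [1.375, 1.5]
p(1.4375) = 0.1992 > 0, so the root lies in [1.375, 1.4375]

1.4375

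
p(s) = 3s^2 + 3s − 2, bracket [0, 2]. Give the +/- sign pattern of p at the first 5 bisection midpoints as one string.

m = 1, p(m) = 4 (+); new bracket [0, 1]
m = 0.5, p(m) = 0.25 (+); new bracket [0, 0.5]
m = 0.25, p(m) = -1.0625 (−); new bracket [0.25, 0.5]
m = 0.375, p(m) = -0.4531 (−); new bracket [0.375, 0.5]
m = 0.4375, p(m) = -0.1133 (−); new bracket [0.4375, 0.5]

++---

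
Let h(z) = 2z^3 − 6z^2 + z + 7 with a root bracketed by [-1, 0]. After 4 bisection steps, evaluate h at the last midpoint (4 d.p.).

-0.8589

z = -0.5 gives h = 4.75, positive; keep [-1, -0.5]
z = -0.75 gives h = 2.03125, positive; keep [-1, -0.75]
z = -0.875 gives h = 0.191406, positive; keep [-1, -0.875]
z = -0.9375 gives h = -0.8589, negative; keep [-0.9375, -0.875]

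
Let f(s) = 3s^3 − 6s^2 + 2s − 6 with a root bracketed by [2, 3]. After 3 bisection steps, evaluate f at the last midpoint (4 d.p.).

-0.0566

f(2.5) = 8.375 > 0, so the root lies in [2, 2.5]
f(2.25) = 2.296875 > 0, so the root lies in [2, 2.25]
f(2.125) = -0.056641 < 0, so the root lies in [2.125, 2.25]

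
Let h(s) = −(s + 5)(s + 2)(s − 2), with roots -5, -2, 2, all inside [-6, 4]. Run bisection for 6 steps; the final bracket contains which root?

2

s = -1 gives h = 12, positive; keep [-1, 4]
s = 1.5 gives h = 11.375, positive; keep [1.5, 4]
s = 2.75 gives h = -27.609375, negative; keep [1.5, 2.75]
s = 2.125 gives h = -3.6738, negative; keep [1.5, 2.125]
s = 1.8125 gives h = 4.8699, positive; keep [1.8125, 2.125]
s = 1.96875 gives h = 0.8643, positive; keep [1.96875, 2.125]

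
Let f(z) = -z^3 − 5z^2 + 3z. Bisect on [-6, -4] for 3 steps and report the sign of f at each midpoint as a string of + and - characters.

--+

z = -5 gives f = -15, negative; keep [-6, -5]
z = -5.5 gives f = -1.375, negative; keep [-6, -5.5]
z = -5.75 gives f = 7.546875, positive; keep [-5.75, -5.5]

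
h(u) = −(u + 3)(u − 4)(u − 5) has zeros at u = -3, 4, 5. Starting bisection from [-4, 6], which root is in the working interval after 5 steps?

h(1) = -48 < 0, so the root lies in [-4, 1]
h(-1.5) = -53.625 < 0, so the root lies in [-4, -1.5]
h(-2.75) = -13.078125 < 0, so the root lies in [-4, -2.75]
h(-3.375) = 23.1621 > 0, so the root lies in [-3.375, -2.75]
h(-3.0625) = 3.5588 > 0, so the root lies in [-3.0625, -2.75]

-3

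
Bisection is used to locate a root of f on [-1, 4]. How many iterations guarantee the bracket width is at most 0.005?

10

Width after n steps is 5/2^n. Need 2^n ≥ 5/0.005 = 1000.
2^9 = 512 < 1000 ≤ 2^10 = 1024, so n = 10.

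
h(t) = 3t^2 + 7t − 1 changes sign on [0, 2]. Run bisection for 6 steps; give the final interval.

midpoint 1: h = 9 > 0 → [0, 1]
midpoint 0.5: h = 3.25 > 0 → [0, 0.5]
midpoint 0.25: h = 0.9375 > 0 → [0, 0.25]
midpoint 0.125: h = -0.0781 < 0 → [0.125, 0.25]
midpoint 0.1875: h = 0.418 > 0 → [0.125, 0.1875]
midpoint 0.15625: h = 0.167 > 0 → [0.125, 0.15625]

[0.125, 0.15625]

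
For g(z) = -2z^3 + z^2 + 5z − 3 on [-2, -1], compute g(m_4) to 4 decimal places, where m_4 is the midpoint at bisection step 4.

-0.7417

midpoint -1.5: g = -1.5 < 0 → [-2, -1.5]
midpoint -1.75: g = 2.03125 > 0 → [-1.75, -1.5]
midpoint -1.625: g = 0.097656 > 0 → [-1.625, -1.5]
midpoint -1.5625: g = -0.7417 < 0 → [-1.625, -1.5625]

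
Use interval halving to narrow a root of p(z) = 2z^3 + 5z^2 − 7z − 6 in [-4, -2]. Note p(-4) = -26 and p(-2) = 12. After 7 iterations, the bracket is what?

z = -3 gives p = 6, positive; keep [-4, -3]
z = -3.5 gives p = -6, negative; keep [-3.5, -3]
z = -3.25 gives p = 0.90625, positive; keep [-3.5, -3.25]
z = -3.375 gives p = -2.3086, negative; keep [-3.375, -3.25]
z = -3.3125 gives p = -0.6431, negative; keep [-3.3125, -3.25]
z = -3.28125 gives p = 0.1459, positive; keep [-3.3125, -3.28125]
z = -3.296875 gives p = -0.245, negative; keep [-3.296875, -3.28125]

[-3.296875, -3.28125]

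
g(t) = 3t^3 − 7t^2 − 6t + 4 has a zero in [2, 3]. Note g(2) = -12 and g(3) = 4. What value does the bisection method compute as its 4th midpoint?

m = 2.5, g(m) = -7.875 (−); new bracket [2.5, 3]
m = 2.75, g(m) = -3.046875 (−); new bracket [2.75, 3]
m = 2.875, g(m) = 0.181641 (+); new bracket [2.75, 2.875]
m = 2.8125, g(m) = -1.5042 (−); new bracket [2.8125, 2.875]

2.8125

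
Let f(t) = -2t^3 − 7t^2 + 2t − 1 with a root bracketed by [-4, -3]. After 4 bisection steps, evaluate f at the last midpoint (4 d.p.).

m = -3.5, f(m) = -8 (−); new bracket [-4, -3.5]
m = -3.75, f(m) = -1.46875 (−); new bracket [-4, -3.75]
m = -3.875, f(m) = 2.511719 (+); new bracket [-3.875, -3.75]
m = -3.8125, f(m) = 0.4595 (+); new bracket [-3.8125, -3.75]

0.4595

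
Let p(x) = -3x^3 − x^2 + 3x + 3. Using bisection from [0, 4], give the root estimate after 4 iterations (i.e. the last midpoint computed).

1.25

p(2) = -19 < 0, so the root lies in [0, 2]
p(1) = 2 > 0, so the root lies in [1, 2]
p(1.5) = -4.875 < 0, so the root lies in [1, 1.5]
p(1.25) = -0.6719 < 0, so the root lies in [1, 1.25]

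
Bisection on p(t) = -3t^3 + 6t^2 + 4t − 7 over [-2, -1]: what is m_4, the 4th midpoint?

p(-1.5) = 10.625 > 0, so the root lies in [-1.5, -1]
p(-1.25) = 3.234375 > 0, so the root lies in [-1.25, -1]
p(-1.125) = 0.365234 > 0, so the root lies in [-1.125, -1]
p(-1.0625) = -0.8782 < 0, so the root lies in [-1.125, -1.0625]

-1.0625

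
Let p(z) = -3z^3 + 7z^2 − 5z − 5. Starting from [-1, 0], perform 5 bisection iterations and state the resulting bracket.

[-0.53125, -0.5]

m = -0.5, p(m) = -0.375 (−); new bracket [-1, -0.5]
m = -0.75, p(m) = 3.953125 (+); new bracket [-0.75, -0.5]
m = -0.625, p(m) = 1.591797 (+); new bracket [-0.625, -0.5]
m = -0.5625, p(m) = 0.5613 (+); new bracket [-0.5625, -0.5]
m = -0.53125, p(m) = 0.0816 (+); new bracket [-0.53125, -0.5]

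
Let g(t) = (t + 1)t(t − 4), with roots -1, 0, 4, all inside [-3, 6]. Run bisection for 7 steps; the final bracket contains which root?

4

g(1.5) = -9.375 < 0, so the root lies in [1.5, 6]
g(3.75) = -4.453125 < 0, so the root lies in [3.75, 6]
g(4.875) = 25.060547 > 0, so the root lies in [3.75, 4.875]
g(4.3125) = 7.1594 > 0, so the root lies in [3.75, 4.3125]
g(4.03125) = 0.6338 > 0, so the root lies in [3.75, 4.03125]
g(3.890625) = -2.0811 < 0, so the root lies in [3.890625, 4.03125]
g(3.9609375) = -0.7676 < 0, so the root lies in [3.9609375, 4.03125]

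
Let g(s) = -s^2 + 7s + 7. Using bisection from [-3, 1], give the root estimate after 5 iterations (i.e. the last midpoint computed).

s = -1 gives g = -1, negative; keep [-1, 1]
s = 0 gives g = 7, positive; keep [-1, 0]
s = -0.5 gives g = 3.25, positive; keep [-1, -0.5]
s = -0.75 gives g = 1.1875, positive; keep [-1, -0.75]
s = -0.875 gives g = 0.1094, positive; keep [-1, -0.875]

-0.875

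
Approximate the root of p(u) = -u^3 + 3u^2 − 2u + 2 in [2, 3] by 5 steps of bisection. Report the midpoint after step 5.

p(2.5) = 0.125 > 0, so the root lies in [2.5, 3]
p(2.75) = -1.609375 < 0, so the root lies in [2.5, 2.75]
p(2.625) = -0.666016 < 0, so the root lies in [2.5, 2.625]
p(2.5625) = -0.2522 < 0, so the root lies in [2.5, 2.5625]
p(2.53125) = -0.0591 < 0, so the root lies in [2.5, 2.53125]

2.53125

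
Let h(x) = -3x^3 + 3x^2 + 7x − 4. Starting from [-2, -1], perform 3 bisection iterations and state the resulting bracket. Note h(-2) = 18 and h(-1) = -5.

[-1.5, -1.375]

h(-1.5) = 2.375 > 0, so the root lies in [-1.5, -1]
h(-1.25) = -2.203125 < 0, so the root lies in [-1.5, -1.25]
h(-1.375) = -0.154297 < 0, so the root lies in [-1.5, -1.375]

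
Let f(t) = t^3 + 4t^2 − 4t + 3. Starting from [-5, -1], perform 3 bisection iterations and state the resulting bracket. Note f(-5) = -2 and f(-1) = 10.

midpoint -3: f = 24 > 0 → [-5, -3]
midpoint -4: f = 19 > 0 → [-5, -4]
midpoint -4.5: f = 10.875 > 0 → [-5, -4.5]

[-5, -4.5]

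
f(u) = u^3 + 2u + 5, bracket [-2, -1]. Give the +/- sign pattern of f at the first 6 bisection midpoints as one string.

u = -1.5 gives f = -1.375, negative; keep [-1.5, -1]
u = -1.25 gives f = 0.546875, positive; keep [-1.5, -1.25]
u = -1.375 gives f = -0.349609, negative; keep [-1.375, -1.25]
u = -1.3125 gives f = 0.114, positive; keep [-1.375, -1.3125]
u = -1.34375 gives f = -0.1139, negative; keep [-1.34375, -1.3125]
u = -1.328125 gives f = 0.001, positive; keep [-1.34375, -1.328125]

-+-+-+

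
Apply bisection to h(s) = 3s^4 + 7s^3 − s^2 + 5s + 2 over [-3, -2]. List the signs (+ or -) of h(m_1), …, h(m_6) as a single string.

midpoint -2.5: h = -8.9375 < 0 → [-3, -2.5]
midpoint -2.75: h = 6.683594 > 0 → [-2.75, -2.5]
midpoint -2.625: h = -2.188721 < 0 → [-2.75, -2.625]
midpoint -2.6875: h = 1.9639 > 0 → [-2.6875, -2.625]
midpoint -2.65625: h = -0.181 < 0 → [-2.6875, -2.65625]
midpoint -2.671875: h = 0.874 > 0 → [-2.671875, -2.65625]

-+-+-+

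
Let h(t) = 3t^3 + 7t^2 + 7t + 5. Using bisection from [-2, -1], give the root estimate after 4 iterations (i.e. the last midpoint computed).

-1.5625

h(-1.5) = 0.125 > 0, so the root lies in [-2, -1.5]
h(-1.75) = -1.890625 < 0, so the root lies in [-1.75, -1.5]
h(-1.625) = -0.763672 < 0, so the root lies in [-1.625, -1.5]
h(-1.5625) = -0.2917 < 0, so the root lies in [-1.5625, -1.5]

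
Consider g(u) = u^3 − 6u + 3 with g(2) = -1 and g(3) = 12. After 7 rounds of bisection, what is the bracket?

[2.140625, 2.1484375]

u = 2.5 gives g = 3.625, positive; keep [2, 2.5]
u = 2.25 gives g = 0.890625, positive; keep [2, 2.25]
u = 2.125 gives g = -0.154297, negative; keep [2.125, 2.25]
u = 2.1875 gives g = 0.3425, positive; keep [2.125, 2.1875]
u = 2.15625 gives g = 0.0878, positive; keep [2.125, 2.15625]
u = 2.140625 gives g = -0.0348, negative; keep [2.140625, 2.15625]
u = 2.1484375 gives g = 0.0261, positive; keep [2.140625, 2.1484375]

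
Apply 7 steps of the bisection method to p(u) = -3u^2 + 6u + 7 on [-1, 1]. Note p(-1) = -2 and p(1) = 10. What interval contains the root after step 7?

midpoint 0: p = 7 > 0 → [-1, 0]
midpoint -0.5: p = 3.25 > 0 → [-1, -0.5]
midpoint -0.75: p = 0.8125 > 0 → [-1, -0.75]
midpoint -0.875: p = -0.5469 < 0 → [-0.875, -0.75]
midpoint -0.8125: p = 0.1445 > 0 → [-0.875, -0.8125]
midpoint -0.84375: p = -0.1982 < 0 → [-0.84375, -0.8125]
midpoint -0.828125: p = -0.0261 < 0 → [-0.828125, -0.8125]

[-0.828125, -0.8125]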